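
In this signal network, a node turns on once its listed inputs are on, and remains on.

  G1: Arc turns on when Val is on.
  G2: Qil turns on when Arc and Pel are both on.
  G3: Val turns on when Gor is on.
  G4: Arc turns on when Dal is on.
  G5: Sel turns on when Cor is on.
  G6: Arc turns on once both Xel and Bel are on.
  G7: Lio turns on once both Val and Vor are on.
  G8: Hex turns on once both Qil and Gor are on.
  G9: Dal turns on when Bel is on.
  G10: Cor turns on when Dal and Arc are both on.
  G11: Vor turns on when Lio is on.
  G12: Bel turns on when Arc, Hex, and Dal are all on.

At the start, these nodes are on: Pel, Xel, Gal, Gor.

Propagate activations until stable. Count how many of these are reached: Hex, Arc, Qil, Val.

4

Gor is on, so Val turns on (G3).
Val is on, so Arc turns on (G1).
G2: Arc and Pel on → Qil on.
Qil and Gor are on, so Hex turns on (G8).
Hex: reached.
Arc: reached.
Qil: reached.
Val: reached.
All 4 are reached.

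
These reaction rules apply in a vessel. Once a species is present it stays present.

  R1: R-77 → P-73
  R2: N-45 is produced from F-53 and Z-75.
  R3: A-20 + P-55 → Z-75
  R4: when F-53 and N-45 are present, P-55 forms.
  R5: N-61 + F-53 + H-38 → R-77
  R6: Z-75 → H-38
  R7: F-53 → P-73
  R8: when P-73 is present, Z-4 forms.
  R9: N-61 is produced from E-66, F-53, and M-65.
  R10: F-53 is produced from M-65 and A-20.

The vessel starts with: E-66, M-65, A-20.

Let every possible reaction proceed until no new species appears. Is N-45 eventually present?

No

N-45 would need F-53 and Z-75 (R2), but Z-75 never forms.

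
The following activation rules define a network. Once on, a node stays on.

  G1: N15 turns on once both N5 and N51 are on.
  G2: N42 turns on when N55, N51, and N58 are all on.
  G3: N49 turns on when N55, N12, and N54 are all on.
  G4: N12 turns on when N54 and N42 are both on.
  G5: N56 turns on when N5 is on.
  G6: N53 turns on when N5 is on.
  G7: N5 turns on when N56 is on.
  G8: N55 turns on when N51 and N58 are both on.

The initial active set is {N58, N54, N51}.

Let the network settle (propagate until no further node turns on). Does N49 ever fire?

N51 and N58 are on, so N55 turns on (G8).
N55, N51, and N58 are on, so N42 turns on (G2).
N54 and N42 are on, so N12 turns on (G4).
G3: N55, N12, and N54 on → N49 on.

Yes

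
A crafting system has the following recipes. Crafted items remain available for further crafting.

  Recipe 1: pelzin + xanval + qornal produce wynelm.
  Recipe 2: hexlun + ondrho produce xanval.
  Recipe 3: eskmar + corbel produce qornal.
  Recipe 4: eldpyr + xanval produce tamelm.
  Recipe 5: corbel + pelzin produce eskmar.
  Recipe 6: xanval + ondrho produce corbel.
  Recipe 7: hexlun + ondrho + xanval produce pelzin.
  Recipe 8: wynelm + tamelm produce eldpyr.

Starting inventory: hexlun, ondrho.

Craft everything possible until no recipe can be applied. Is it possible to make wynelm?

hexlun + ondrho → xanval (Recipe 2).
hexlun + ondrho + xanval → pelzin (Recipe 7).
Using Recipe 6, xanval and ondrho make corbel.
corbel + pelzin → eskmar (Recipe 5).
Using Recipe 3, eskmar and corbel make qornal.
pelzin + xanval + qornal → wynelm (Recipe 1).

Yes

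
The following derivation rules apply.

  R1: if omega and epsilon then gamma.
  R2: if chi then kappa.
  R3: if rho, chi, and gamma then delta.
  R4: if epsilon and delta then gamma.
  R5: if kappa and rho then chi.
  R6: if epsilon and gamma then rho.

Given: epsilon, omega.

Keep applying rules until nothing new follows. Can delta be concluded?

No

delta would need rho, chi, and gamma (R3), but chi is never established.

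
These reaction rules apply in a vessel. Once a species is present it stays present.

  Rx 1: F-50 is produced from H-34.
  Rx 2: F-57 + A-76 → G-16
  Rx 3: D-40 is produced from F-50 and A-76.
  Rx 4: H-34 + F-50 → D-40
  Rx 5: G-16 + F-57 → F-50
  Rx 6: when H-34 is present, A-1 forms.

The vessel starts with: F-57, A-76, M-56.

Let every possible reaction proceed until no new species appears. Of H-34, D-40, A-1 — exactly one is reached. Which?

D-40

F-57 and A-76 present → G-16 forms (Rx 2).
G-16 and F-57 present → F-50 forms (Rx 5).
F-50 and A-76 present → D-40 forms (Rx 3).
A-1 would need H-34 (Rx 6), but H-34 never forms. No rule produces H-34, and it is not given.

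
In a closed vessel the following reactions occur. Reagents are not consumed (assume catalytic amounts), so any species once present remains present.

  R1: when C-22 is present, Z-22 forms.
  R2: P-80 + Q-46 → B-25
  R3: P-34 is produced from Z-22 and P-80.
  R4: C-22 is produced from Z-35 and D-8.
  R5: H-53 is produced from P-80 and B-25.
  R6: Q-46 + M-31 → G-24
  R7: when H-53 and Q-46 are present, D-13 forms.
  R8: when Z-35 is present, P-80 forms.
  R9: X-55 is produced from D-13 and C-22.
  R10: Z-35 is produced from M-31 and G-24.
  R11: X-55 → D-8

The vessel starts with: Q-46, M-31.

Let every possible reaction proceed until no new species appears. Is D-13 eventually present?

Q-46 and M-31 present → G-24 forms (R6).
M-31 and G-24 present → Z-35 forms (R10).
Z-35 present → P-80 forms (R8).
P-80 and Q-46 present → B-25 forms (R2).
P-80 and B-25 present → H-53 forms (R5).
H-53 and Q-46 present → D-13 forms (R7).

Yes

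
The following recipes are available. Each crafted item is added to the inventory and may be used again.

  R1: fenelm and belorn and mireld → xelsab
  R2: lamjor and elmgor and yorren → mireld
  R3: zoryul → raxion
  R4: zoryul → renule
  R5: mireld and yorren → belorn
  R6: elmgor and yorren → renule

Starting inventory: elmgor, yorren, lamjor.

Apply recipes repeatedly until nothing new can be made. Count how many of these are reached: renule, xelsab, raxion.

Using R6, elmgor and yorren make renule.
renule: reached.
xelsab would need fenelm, belorn, and mireld (R1), but fenelm is never obtained.
raxion would need zoryul (R3), but zoryul is never obtained.
Reached: renule — 1 of the 3.

1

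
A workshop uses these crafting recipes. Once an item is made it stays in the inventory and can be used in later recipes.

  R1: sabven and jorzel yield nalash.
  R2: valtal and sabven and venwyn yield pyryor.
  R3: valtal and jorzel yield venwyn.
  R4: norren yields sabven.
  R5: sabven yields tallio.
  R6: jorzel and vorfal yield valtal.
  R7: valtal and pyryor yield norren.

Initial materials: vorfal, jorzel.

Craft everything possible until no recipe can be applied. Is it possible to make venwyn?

Using R6, jorzel and vorfal make valtal.
valtal and jorzel → venwyn (R3).

Yes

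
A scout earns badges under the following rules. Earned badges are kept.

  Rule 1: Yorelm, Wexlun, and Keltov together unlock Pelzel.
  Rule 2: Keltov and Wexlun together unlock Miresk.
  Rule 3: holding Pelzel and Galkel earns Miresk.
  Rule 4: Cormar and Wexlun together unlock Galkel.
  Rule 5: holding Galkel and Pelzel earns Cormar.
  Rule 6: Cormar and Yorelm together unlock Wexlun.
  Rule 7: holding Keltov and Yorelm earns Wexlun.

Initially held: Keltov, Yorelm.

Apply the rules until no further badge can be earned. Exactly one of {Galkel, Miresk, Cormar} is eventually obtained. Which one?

With Keltov and Yorelm, Wexlun is earned (Rule 7).
With Keltov and Wexlun, Miresk is earned (Rule 2).
Galkel would need Cormar and Wexlun (Rule 4), but Cormar is never earned. Cormar would need Galkel and Pelzel (Rule 5), but Galkel is never earned.

Miresk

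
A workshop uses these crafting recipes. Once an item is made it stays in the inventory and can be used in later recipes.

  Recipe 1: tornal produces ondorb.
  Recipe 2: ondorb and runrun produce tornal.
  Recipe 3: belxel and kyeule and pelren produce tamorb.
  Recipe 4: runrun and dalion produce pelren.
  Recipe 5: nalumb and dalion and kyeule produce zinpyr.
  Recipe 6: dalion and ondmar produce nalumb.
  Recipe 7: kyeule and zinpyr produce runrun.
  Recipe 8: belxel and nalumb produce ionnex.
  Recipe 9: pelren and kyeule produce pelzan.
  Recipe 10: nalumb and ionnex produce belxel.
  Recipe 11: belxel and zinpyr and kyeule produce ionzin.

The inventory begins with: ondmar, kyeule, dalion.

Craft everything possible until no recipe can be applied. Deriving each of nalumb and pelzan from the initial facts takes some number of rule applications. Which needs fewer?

nalumb: dalion and ondmar → nalumb (Recipe 6). [1 rule application]
pelzan: dalion and ondmar → nalumb (Recipe 6). nalumb and dalion and kyeule → zinpyr (Recipe 5). Using Recipe 7, kyeule and zinpyr make runrun. Using Recipe 4, runrun and dalion make pelren. pelren and kyeule → pelzan (Recipe 9). [5 rule applications]
nalumb needs fewer.

nalumb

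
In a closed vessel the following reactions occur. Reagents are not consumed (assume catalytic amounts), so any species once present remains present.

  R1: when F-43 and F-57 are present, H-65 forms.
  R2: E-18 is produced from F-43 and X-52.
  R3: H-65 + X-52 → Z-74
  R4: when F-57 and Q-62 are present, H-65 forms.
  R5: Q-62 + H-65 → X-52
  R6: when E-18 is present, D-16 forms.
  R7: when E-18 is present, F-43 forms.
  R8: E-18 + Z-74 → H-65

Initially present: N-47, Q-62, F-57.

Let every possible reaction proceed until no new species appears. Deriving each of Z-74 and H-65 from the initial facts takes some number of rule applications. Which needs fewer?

H-65

H-65: F-57 and Q-62 present → H-65 forms (R4). [1 rule application]
Z-74: F-57 and Q-62 present → H-65 forms (R4). Q-62 and H-65 present → X-52 forms (R5). H-65 and X-52 present → Z-74 forms (R3). [3 rule applications]
H-65 needs fewer.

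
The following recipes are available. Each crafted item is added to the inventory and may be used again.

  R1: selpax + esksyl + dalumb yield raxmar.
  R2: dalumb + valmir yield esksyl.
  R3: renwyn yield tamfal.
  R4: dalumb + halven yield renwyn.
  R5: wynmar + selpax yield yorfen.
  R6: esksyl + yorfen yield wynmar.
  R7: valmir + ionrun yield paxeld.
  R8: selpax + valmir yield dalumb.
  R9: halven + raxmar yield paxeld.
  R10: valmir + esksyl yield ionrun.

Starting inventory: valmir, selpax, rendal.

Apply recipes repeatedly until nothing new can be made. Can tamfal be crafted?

No

tamfal would need renwyn (R3), but renwyn is never obtained.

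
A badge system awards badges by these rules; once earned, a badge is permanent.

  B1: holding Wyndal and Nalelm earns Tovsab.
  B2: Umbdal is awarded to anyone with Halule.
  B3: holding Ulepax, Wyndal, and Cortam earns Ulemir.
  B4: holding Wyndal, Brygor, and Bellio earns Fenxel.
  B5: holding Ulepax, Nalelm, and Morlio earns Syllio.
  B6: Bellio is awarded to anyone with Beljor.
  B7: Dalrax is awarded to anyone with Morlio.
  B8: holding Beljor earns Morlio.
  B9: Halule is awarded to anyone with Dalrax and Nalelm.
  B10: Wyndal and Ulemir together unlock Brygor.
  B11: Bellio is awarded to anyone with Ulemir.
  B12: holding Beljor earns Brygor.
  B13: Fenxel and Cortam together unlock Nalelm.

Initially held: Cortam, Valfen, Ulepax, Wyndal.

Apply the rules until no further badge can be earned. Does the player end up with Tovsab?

With Ulepax, Wyndal, and Cortam, Ulemir is earned (B3).
With Wyndal and Ulemir, Brygor is earned (B10).
With Ulemir, Bellio is earned (B11).
With Wyndal, Brygor, and Bellio, Fenxel is earned (B4).
With Fenxel and Cortam, Nalelm is earned (B13).
With Wyndal and Nalelm, Tovsab is earned (B1).

Yes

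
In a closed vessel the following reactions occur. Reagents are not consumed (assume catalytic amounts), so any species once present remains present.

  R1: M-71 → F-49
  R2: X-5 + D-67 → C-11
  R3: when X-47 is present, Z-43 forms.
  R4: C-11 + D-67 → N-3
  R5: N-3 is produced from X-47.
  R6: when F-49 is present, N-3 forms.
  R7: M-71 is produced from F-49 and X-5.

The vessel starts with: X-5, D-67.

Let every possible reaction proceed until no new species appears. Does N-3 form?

X-5 and D-67 present → C-11 forms (R2).
C-11 and D-67 present → N-3 forms (R4).

Yes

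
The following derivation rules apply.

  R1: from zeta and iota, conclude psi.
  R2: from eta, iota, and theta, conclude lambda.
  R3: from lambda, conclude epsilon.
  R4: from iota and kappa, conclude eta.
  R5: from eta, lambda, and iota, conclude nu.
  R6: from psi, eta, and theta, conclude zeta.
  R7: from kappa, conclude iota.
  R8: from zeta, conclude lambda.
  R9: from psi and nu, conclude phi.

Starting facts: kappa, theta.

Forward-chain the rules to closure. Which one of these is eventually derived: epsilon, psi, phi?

epsilon

From kappa, R7 gives iota.
iota and kappa hold, so eta follows (R4).
From eta, iota, and theta, R2 gives lambda.
From lambda, R3 gives epsilon.
phi would need psi and nu (R9), but psi is never established. psi would need zeta and iota (R1), but zeta is never established.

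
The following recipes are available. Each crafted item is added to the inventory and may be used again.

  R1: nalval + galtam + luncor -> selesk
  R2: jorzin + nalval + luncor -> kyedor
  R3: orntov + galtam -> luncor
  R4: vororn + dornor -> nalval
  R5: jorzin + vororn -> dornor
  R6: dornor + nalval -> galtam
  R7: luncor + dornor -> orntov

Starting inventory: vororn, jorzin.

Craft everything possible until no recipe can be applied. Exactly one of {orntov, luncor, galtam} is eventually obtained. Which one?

galtam

jorzin + vororn -> dornor (R5).
Using R4, vororn and dornor make nalval.
dornor + nalval -> galtam (R6).
luncor would need orntov and galtam (R3), but orntov is never obtained. orntov would need luncor and dornor (R7), but luncor is never obtained.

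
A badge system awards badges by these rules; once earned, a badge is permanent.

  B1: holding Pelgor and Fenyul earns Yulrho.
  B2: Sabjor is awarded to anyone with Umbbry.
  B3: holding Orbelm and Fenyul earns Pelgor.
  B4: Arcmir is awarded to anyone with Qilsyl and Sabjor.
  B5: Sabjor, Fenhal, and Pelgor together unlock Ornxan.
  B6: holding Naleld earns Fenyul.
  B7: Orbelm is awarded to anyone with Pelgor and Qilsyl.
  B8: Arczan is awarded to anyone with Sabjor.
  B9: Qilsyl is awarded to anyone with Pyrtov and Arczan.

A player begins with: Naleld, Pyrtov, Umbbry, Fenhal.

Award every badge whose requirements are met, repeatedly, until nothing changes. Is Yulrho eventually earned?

No

Yulrho would need Pelgor and Fenyul (B1), but Pelgor is never earned.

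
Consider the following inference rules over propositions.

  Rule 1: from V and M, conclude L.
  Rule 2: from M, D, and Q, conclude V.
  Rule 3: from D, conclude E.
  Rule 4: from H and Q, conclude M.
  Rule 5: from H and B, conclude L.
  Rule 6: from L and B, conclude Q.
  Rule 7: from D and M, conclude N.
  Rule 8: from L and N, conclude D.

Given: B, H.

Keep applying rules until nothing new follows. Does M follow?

Yes

From H and B, Rule 5 gives L.
L and B hold, so Q follows (Rule 6).
From H and Q, Rule 4 gives M.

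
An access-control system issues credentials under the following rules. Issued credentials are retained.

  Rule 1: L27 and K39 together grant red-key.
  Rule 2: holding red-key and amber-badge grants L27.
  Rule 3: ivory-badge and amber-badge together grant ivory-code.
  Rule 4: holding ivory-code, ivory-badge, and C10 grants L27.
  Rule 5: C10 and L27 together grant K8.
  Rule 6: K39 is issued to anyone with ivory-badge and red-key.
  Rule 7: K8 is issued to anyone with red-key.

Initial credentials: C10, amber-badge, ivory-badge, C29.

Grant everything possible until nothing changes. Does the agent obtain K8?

Yes

Holding ivory-badge and amber-badge grants ivory-code (Rule 3).
Holding ivory-code, ivory-badge, and C10 grants L27 (Rule 4).
Holding C10 and L27 grants K8 (Rule 5).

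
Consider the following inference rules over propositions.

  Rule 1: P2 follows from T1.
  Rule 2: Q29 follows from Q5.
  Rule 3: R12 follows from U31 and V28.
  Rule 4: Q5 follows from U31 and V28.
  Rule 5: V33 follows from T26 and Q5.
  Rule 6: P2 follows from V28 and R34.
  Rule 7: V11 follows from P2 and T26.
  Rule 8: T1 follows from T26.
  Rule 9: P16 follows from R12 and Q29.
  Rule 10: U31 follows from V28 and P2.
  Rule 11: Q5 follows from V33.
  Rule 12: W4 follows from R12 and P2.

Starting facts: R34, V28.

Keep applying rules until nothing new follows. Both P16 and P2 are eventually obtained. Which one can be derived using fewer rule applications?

P2

P2: From V28 and R34, Rule 6 gives P2. [1 rule application]
P16: V28 and R34 hold, so P2 follows (Rule 6). V28 and P2 hold, so U31 follows (Rule 10). U31 and V28 hold, so R12 follows (Rule 3). U31 and V28 hold, so Q5 follows (Rule 4). Q5 holds, so Q29 follows (Rule 2). From R12 and Q29, Rule 9 gives P16. [6 rule applications]
P2 needs fewer.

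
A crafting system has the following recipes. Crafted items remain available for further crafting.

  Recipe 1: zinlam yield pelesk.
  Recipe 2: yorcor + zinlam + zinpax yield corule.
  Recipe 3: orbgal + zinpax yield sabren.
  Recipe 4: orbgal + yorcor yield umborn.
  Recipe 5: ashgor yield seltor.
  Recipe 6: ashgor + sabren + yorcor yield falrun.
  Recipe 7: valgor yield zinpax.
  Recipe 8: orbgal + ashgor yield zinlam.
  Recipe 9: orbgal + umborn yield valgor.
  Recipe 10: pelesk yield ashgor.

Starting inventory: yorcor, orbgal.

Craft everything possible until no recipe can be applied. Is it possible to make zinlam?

zinlam would need orbgal and ashgor (Recipe 8), but ashgor is never obtained.

No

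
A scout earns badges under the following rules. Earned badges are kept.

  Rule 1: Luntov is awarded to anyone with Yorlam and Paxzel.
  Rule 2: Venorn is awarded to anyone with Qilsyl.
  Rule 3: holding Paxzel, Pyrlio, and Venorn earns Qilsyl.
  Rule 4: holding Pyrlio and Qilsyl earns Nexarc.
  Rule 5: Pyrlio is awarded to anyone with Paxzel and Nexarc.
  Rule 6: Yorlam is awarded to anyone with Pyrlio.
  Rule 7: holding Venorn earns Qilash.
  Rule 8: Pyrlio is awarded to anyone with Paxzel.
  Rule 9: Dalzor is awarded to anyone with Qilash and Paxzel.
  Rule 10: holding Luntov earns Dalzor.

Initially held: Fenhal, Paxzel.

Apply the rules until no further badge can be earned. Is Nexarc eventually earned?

Nexarc would need Pyrlio and Qilsyl (Rule 4), but Qilsyl is never earned.

No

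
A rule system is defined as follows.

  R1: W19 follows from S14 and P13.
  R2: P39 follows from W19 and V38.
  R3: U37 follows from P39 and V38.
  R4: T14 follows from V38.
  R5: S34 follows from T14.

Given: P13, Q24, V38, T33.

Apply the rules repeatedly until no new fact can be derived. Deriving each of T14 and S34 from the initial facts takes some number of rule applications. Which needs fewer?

T14: From V38, R4 gives T14. [1 rule application]
S34: V38 holds, so T14 follows (R4). From T14, R5 gives S34. [2 rule applications]
T14 needs fewer.

T14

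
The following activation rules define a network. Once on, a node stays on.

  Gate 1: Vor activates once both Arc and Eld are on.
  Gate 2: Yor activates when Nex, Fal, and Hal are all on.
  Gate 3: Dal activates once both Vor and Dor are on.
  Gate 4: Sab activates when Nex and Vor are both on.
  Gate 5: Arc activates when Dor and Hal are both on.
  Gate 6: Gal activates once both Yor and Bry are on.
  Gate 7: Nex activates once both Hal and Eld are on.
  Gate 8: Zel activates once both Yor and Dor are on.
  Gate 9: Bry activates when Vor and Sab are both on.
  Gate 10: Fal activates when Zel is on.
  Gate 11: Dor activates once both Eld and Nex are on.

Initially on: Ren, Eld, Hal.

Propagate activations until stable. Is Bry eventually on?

Yes

Gate 7: Hal and Eld on → Nex on.
Eld and Nex are on, so Dor activates (Gate 11).
Dor and Hal are on, so Arc activates (Gate 5).
Arc and Eld are on, so Vor activates (Gate 1).
Gate 4: Nex and Vor on → Sab on.
Gate 9: Vor and Sab on → Bry on.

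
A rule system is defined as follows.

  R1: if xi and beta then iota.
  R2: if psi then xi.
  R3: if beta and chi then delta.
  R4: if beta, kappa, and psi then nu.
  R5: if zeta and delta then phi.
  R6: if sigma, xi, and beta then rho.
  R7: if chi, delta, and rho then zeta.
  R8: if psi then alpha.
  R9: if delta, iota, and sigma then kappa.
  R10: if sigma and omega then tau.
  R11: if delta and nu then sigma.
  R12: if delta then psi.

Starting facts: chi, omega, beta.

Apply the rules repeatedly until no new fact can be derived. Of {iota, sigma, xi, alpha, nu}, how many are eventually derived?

beta and chi hold, so delta follows (R3).
delta holds, so psi follows (R12).
From psi, R8 gives alpha.
From psi, R2 gives xi.
xi and beta hold, so iota follows (R1).
iota: reached.
sigma would need delta and nu (R11), but nu is never established.
xi: reached.
alpha: reached.
nu would need beta, kappa, and psi (R4), but kappa is never established.
Reached: iota, xi, and alpha — 3 of the 5.

3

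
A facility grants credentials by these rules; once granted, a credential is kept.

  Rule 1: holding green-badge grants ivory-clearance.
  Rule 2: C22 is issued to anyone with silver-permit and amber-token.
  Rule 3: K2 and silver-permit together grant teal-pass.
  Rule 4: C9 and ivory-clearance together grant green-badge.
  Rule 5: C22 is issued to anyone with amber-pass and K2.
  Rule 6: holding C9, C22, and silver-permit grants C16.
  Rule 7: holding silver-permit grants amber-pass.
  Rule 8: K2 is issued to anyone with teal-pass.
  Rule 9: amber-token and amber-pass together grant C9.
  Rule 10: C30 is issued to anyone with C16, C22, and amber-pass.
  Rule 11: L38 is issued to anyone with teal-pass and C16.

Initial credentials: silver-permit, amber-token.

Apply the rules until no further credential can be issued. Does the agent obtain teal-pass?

No

teal-pass would need K2 and silver-permit (Rule 3), but K2 is never granted.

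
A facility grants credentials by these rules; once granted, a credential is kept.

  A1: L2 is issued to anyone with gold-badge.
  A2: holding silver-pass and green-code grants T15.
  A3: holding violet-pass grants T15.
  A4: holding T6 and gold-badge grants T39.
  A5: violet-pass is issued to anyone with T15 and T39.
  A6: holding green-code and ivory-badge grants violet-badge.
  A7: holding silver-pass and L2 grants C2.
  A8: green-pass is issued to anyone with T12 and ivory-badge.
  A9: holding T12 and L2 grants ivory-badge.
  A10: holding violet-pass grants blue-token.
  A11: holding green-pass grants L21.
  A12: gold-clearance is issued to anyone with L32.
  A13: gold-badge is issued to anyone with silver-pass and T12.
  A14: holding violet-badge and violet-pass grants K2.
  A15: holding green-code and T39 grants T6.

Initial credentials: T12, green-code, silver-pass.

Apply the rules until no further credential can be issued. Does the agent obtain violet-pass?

No

violet-pass would need T15 and T39 (A5), but T39 is never granted.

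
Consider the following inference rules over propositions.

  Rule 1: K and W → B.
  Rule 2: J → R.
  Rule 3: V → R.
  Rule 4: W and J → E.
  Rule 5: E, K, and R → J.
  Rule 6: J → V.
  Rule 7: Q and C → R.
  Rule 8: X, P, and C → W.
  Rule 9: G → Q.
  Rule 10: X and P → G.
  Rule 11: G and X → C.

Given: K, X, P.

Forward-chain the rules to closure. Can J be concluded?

No

J would need E, K, and R (Rule 5), but E is never established.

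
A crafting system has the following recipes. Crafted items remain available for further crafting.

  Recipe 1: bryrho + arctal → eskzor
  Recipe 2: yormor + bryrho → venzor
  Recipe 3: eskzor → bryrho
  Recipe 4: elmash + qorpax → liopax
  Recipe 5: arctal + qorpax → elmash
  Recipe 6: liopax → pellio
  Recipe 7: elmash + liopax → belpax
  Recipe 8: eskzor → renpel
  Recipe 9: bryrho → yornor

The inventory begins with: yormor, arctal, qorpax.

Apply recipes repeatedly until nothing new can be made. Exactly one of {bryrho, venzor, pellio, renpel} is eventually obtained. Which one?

arctal + qorpax → elmash (Recipe 5).
Using Recipe 4, elmash and qorpax make liopax.
liopax → pellio (Recipe 6).
bryrho would need eskzor (Recipe 3), but eskzor is never obtained. venzor would need yormor and bryrho (Recipe 2), but bryrho is never obtained. renpel would need eskzor (Recipe 8), but eskzor is never obtained.

pellio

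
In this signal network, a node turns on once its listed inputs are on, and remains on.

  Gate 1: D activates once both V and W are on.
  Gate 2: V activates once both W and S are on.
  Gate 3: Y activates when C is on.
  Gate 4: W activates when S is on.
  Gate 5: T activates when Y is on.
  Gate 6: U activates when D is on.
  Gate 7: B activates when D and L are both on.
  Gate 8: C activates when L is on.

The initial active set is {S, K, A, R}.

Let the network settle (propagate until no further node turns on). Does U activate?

Yes

S is on, so W activates (Gate 4).
Gate 2: W and S on → V on.
V and W are on, so D activates (Gate 1).
Gate 6: D on → U on.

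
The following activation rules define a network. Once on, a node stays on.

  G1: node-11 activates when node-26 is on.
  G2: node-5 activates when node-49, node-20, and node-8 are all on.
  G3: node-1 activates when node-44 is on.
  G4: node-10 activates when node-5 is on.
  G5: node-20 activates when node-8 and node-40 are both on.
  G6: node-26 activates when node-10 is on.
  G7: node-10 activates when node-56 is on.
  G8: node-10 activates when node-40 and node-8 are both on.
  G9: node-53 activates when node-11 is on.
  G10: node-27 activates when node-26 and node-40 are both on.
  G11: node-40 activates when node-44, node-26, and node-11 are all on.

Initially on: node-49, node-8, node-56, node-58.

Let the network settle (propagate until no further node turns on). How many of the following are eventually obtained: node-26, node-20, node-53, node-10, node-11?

G7: node-56 on → node-10 on.
node-10 is on, so node-26 activates (G6).
node-26 is on, so node-11 activates (G1).
node-11 is on, so node-53 activates (G9).
node-26: reached.
node-20 would need node-8 and node-40 (G5), but node-40 never turns on.
node-53: reached.
node-10: reached.
node-11: reached.
Reached: node-26, node-53, node-10, and node-11 — 4 of the 5.

4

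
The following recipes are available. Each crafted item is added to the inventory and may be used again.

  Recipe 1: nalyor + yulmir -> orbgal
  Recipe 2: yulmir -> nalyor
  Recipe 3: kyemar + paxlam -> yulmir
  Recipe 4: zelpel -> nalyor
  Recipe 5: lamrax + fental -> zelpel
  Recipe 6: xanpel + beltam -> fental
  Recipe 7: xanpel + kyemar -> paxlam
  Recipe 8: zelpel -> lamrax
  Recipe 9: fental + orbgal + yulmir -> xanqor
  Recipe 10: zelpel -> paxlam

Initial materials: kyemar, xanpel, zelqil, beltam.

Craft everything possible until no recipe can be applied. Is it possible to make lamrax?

No

lamrax would need zelpel (Recipe 8), but zelpel is never obtained.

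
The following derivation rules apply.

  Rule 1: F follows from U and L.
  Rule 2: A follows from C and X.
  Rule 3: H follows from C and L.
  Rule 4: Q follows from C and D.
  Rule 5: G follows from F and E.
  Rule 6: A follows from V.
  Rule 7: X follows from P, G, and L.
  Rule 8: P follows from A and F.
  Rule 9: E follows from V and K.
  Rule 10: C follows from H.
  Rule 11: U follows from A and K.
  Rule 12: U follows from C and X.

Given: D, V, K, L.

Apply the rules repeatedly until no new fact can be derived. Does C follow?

C would need H (Rule 10), but H is never established.

No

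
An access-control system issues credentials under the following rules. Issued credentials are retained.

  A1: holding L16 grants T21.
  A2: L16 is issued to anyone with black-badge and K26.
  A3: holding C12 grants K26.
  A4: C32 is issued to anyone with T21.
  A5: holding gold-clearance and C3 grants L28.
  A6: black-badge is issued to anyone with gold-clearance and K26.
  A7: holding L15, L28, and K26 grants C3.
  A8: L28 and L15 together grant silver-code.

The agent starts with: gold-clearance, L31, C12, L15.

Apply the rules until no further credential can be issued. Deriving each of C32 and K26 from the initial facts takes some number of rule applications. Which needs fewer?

K26: Holding C12 grants K26 (A3). [1 rule application]
C32: Holding C12 grants K26 (A3). Holding gold-clearance and K26 grants black-badge (A6). Holding black-badge and K26 grants L16 (A2). Holding L16 grants T21 (A1). Holding T21 grants C32 (A4). [5 rule applications]
K26 needs fewer.

K26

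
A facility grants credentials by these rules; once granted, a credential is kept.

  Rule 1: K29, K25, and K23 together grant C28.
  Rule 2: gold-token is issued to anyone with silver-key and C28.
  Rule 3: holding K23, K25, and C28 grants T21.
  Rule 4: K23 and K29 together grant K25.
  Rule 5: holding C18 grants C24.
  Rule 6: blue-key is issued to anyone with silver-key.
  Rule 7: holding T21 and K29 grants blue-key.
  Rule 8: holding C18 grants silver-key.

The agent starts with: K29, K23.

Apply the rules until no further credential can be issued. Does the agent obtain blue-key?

Holding K23 and K29 grants K25 (Rule 4).
Holding K29, K25, and K23 grants C28 (Rule 1).
Holding K23, K25, and C28 grants T21 (Rule 3).
Holding T21 and K29 grants blue-key (Rule 7).

Yes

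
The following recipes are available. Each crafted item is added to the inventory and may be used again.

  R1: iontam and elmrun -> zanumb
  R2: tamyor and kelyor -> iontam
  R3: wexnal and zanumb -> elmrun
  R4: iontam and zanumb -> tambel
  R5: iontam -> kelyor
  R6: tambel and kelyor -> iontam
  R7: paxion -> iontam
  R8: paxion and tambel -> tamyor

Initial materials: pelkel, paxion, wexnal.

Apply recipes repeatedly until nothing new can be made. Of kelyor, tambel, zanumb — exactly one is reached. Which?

Using R7, paxion makes iontam.
iontam -> kelyor (R5).
zanumb would need iontam and elmrun (R1), but elmrun is never obtained. tambel would need iontam and zanumb (R4), but zanumb is never obtained.

kelyor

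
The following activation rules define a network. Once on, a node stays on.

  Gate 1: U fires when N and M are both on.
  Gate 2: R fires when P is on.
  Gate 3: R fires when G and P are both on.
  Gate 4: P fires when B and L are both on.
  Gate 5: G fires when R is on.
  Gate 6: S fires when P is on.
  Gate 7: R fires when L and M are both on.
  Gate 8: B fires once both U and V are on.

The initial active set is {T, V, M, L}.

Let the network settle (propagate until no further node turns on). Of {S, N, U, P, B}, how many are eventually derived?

0

S would need P (Gate 6), but P never turns on.
No rule produces N, and it is not given.
U would need N and M (Gate 1), but N never turns on.
P would need B and L (Gate 4), but B never turns on.
B would need U and V (Gate 8), but U never turns on.
None of the 5 are reached.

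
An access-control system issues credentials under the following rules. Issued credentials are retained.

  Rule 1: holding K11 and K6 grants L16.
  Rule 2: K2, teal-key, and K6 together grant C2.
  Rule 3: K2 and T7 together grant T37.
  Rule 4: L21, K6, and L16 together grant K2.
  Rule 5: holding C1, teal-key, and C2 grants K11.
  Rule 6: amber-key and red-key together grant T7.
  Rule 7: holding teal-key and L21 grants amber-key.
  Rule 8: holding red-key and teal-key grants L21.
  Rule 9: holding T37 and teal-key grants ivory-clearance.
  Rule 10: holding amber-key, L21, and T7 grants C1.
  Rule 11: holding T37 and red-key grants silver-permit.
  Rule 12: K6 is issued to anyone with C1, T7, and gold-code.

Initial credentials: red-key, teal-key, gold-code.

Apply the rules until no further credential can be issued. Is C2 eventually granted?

C2 would need K2, teal-key, and K6 (Rule 2), but K2 is never granted.

No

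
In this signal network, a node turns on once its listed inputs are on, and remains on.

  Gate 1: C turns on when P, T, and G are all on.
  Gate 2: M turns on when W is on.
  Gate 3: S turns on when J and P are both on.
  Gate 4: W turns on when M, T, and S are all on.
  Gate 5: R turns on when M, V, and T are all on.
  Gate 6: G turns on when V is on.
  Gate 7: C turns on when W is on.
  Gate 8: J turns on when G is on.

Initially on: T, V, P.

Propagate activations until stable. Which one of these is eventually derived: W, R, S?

Gate 6: V on → G on.
G is on, so J turns on (Gate 8).
Gate 3: J and P on → S on.
R would need M, V, and T (Gate 5), but M never turns on. W would need M, T, and S (Gate 4), but M never turns on.

S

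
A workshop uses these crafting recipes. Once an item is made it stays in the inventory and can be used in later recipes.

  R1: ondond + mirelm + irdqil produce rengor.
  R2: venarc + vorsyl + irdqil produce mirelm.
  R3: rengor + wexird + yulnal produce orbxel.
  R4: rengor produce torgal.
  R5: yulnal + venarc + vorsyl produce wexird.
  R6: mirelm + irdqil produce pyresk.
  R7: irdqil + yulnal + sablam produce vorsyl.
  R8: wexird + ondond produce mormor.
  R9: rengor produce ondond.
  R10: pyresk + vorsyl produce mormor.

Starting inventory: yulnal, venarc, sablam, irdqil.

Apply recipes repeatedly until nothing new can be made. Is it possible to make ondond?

No

ondond would need rengor (R9), but rengor is never obtained.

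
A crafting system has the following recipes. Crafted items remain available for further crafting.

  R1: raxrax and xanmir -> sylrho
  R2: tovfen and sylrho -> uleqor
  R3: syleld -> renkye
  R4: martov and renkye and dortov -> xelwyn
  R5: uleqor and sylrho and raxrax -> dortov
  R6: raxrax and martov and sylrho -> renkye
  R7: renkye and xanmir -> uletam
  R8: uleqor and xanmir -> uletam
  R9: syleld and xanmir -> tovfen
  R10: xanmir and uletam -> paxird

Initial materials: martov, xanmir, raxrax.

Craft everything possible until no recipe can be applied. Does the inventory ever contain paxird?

Yes

raxrax and xanmir -> sylrho (R1).
Using R6, raxrax, martov, and sylrho make renkye.
Using R7, renkye and xanmir make uletam.
xanmir and uletam -> paxird (R10).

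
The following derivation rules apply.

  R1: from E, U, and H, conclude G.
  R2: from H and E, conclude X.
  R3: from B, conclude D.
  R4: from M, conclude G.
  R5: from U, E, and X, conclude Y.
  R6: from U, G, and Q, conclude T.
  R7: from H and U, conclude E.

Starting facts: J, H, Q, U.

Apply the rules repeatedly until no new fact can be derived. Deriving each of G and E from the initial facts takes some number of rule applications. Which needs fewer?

E: From H and U, R7 gives E. [1 rule application]
G: From H and U, R7 gives E. E, U, and H hold, so G follows (R1). [2 rule applications]
E needs fewer.

E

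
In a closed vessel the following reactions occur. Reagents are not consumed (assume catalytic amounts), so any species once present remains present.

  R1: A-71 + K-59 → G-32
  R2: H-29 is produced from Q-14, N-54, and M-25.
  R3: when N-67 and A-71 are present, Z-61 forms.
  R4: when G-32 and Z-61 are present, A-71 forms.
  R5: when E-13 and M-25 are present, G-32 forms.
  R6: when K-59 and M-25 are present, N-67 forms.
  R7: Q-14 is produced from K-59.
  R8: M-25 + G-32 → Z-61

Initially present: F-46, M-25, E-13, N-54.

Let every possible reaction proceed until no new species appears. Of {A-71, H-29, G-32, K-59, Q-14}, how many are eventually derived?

2

E-13 and M-25 present → G-32 forms (R5).
M-25 and G-32 present → Z-61 forms (R8).
G-32 and Z-61 present → A-71 forms (R4).
A-71: reached.
H-29 would need Q-14, N-54, and M-25 (R2), but Q-14 never forms.
G-32: reached.
No rule produces K-59, and it is not given.
Q-14 would need K-59 (R7), but K-59 never forms.
Reached: A-71 and G-32 — 2 of the 5.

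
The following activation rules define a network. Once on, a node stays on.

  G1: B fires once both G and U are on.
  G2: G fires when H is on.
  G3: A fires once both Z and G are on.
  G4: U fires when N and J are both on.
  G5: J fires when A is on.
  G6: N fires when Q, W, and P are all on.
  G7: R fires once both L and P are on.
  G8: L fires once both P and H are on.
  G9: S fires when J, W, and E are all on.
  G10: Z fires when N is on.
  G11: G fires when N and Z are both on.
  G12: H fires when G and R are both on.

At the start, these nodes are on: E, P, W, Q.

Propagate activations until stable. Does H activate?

H would need G and R (G12), but R never turns on.

No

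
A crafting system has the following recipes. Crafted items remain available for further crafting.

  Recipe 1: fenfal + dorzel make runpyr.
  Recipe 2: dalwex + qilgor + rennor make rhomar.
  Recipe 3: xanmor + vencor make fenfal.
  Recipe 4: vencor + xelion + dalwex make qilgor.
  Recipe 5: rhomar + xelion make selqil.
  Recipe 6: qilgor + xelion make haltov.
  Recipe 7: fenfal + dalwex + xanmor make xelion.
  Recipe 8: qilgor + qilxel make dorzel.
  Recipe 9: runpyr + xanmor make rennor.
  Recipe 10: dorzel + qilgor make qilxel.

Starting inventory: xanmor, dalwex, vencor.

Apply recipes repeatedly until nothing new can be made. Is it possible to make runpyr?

runpyr would need fenfal and dorzel (Recipe 1), but dorzel is never obtained.

No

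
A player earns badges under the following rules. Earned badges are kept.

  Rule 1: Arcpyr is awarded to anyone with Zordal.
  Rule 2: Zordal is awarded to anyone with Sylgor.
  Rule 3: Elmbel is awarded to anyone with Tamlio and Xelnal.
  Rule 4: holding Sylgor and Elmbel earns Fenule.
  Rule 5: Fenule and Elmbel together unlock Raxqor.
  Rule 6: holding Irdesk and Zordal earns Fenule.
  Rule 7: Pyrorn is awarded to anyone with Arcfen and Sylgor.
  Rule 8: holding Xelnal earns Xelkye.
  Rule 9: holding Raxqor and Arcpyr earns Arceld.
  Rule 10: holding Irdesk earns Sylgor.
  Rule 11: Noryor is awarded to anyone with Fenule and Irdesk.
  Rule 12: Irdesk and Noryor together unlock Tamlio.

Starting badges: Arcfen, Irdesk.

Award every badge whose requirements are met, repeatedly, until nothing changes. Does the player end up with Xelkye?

Xelkye would need Xelnal (Rule 8), but Xelnal is never earned.

No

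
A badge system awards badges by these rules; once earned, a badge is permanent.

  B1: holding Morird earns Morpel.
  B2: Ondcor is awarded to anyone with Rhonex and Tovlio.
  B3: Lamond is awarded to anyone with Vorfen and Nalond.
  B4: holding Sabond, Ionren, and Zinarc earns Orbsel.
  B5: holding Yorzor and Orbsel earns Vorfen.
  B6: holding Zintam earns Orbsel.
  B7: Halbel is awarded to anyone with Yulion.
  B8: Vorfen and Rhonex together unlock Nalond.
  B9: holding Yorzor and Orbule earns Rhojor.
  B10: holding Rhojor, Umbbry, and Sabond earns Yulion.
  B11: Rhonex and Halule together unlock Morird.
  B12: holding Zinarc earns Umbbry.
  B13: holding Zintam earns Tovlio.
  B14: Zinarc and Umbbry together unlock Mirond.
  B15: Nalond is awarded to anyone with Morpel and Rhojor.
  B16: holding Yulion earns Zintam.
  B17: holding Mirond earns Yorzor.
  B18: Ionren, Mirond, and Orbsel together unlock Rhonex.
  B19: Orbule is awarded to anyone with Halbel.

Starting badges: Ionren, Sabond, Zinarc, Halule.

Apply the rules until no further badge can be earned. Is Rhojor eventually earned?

No

Rhojor would need Yorzor and Orbule (B9), but Orbule is never earned.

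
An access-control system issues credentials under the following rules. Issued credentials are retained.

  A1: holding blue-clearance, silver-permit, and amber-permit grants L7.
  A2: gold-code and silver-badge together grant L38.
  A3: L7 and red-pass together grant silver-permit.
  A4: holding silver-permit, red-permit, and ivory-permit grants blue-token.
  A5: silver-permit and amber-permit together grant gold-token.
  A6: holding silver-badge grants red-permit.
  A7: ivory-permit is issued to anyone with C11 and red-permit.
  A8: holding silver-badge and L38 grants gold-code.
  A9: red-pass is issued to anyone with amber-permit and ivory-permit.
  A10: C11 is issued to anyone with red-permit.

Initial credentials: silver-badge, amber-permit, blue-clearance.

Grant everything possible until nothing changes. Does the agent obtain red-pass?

Holding silver-badge grants red-permit (A6).
Holding red-permit grants C11 (A10).
Holding C11 and red-permit grants ivory-permit (A7).
Holding amber-permit and ivory-permit grants red-pass (A9).

Yes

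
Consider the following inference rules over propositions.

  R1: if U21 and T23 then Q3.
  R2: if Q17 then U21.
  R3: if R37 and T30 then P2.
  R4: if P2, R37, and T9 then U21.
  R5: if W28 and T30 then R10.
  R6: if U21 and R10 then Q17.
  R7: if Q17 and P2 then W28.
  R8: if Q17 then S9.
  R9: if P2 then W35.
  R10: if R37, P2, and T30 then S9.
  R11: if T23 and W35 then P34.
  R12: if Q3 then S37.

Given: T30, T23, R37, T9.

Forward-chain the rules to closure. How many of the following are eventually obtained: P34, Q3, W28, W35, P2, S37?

5

R37 and T30 hold, so P2 follows (R3).
P2 holds, so W35 follows (R9).
P2, R37, and T9 hold, so U21 follows (R4).
From T23 and W35, R11 gives P34.
From U21 and T23, R1 gives Q3.
From Q3, R12 gives S37.
P34: reached.
Q3: reached.
W28 would need Q17 and P2 (R7), but Q17 is never established.
W35: reached.
P2: reached.
S37: reached.
Reached: P34, Q3, W35, P2, and S37 — 5 of the 6.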